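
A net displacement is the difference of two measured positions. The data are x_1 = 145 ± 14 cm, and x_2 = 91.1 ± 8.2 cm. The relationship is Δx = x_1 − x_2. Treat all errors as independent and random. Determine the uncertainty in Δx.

For a sum/difference, combine absolute errors in quadrature:
  (δx_1)² = 196;  (δx_2)² = 67.2
δΔx = √(263) = 16.2 cm

16.2 cm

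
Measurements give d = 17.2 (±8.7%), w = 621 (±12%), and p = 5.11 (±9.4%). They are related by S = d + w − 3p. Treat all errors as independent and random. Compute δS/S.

For a sum/difference, combine absolute errors in quadrature:
  (δd)² = 2.24;  (δw)² = 5550;  (3·δp)² = 2.08
δS = √(5560) = 74.5
S = 623, so δS/S = 74.5/623 = 0.120.

0.120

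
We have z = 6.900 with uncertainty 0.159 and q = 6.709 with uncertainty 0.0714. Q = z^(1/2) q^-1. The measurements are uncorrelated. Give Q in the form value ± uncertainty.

Each factor contributes (exponent × relative error)² to (δQ/Q)²:
  (½·δz/z)² = (0.5×0.0230)² = 0.000133;  (-1·δq/q)² = (-1×0.0106)² = 0.000113
δQ/Q = √(0.000246) = 0.0157
Q = 0.3915, so δQ = 0.0157 × 0.3915 = 0.00614.

0.3915 ± 0.00614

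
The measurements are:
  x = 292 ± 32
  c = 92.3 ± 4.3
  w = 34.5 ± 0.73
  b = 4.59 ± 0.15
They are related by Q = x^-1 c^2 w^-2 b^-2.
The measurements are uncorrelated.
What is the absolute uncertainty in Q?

0.000190

Each factor contributes (exponent × relative error)² to (δQ/Q)²:
  (-1·δx/x)² = (-1×0.110)² = 0.0120;  (2·δc/c)² = (2×0.0466)² = 0.00868;  (-2·δw/w)² = (-2×0.0212)² = 0.00179;  (-2·δb/b)² = (-2×0.0327)² = 0.00427
δQ/Q = √(0.0268) = 0.164
Q = 0.00116, so δQ = 0.164 × 0.00116 = 0.000190.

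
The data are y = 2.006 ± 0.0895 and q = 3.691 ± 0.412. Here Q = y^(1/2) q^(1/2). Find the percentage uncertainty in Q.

For a monomial Q ∝ y^(1/2), q^(1/2), fractional errors add in quadrature:
  (½·δy/y)² = (0.5×0.0446)² = 0.000498;  (½·δq/q)² = (0.5×0.112)² = 0.00311
δQ/Q = √(0.00361) = 0.0601

6.01%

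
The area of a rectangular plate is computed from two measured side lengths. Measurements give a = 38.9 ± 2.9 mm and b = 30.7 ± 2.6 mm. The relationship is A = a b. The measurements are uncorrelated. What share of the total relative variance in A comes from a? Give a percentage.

43.7%

(δA/A)² = (1·δa/a)² + (1·δb/b)²
  a term: (1×0.0746)² = 0.00556
  b term: (1×0.0847)² = 0.00717
Total = 0.0127. Share from a = 0.00556/0.0127 = 0.437.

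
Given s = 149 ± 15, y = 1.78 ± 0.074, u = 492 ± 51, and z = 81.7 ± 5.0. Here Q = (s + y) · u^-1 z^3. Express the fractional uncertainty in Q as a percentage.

23.3%

Let w = s + y = 151. δw = √(δs² + δy²) = √(225 + 0.00548) = 15.0, so δw/w = 0.0995.
Q is then a monomial in w, u, z:
δQ/Q = √((δw/w)² + (-1·δu/u)² + (3·δz/z)²) = √(0.00990 + 0.0107 + 0.0337) = 0.233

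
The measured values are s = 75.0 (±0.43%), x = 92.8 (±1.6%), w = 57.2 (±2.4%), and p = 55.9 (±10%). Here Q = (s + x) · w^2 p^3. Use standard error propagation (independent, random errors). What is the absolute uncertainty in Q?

2.91e+10

Let u = s + x = 168. δu = √(δs² + δx²) = √(0.104 + 2.20) = 1.52, so δu/u = 0.00905.
Q is then a monomial in u, w, p:
δQ/Q = √((δu/u)² + (2·δw/w)² + (3·δp/p)²) = √(8.2e-05 + 0.00230 + 0.0900) = 0.304
Q = 9.59e+10, so δQ = 0.304 × 9.59e+10 = 2.91e+10.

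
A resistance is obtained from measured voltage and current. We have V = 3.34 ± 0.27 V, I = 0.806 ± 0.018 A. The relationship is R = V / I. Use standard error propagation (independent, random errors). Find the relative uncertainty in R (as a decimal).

0.0839

R is a product of powers, so relative uncertainties combine in quadrature:
  (1·δV/V)² = (1×0.0808)² = 0.00653;  (-1·δI/I)² = (-1×0.0223)² = 0.000499
δR/R = √(0.00703) = 0.0839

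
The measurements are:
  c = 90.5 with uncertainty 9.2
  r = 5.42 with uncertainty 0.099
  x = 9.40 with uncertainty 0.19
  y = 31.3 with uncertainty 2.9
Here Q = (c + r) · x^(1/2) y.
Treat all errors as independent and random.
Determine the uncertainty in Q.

1230

Let u = c + r = 95.9. δu = √(δc² + δr²) = √(84.6 + 0.00980) = 9.20, so δu/u = 0.0959.
Q is then a monomial in u, x, y:
δQ/Q = √((δu/u)² + (½·δx/x)² + (1·δy/y)²) = √(0.00920 + 0.000102 + 0.00858) = 0.134
Q = 9200, so δQ = 0.134 × 9200 = 1230.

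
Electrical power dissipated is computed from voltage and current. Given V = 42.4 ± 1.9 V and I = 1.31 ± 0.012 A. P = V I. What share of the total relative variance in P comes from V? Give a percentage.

(δP/P)² = (1·δV/V)² + (1·δI/I)²
  V term: (1×0.0448)² = 0.00201
  I term: (1×0.00916)² = 8.39e-05
Total = 0.00209. Share from V = 0.00201/0.00209 = 0.960.

96.0%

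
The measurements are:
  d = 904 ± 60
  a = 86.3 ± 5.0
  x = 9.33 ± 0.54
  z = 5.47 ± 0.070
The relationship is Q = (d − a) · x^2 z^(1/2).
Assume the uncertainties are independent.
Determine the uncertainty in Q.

22900

Let u = d − a = 818. δu = √(δd² + δa²) = √(3600 + 25.0) = 60.2, so δu/u = 0.0736.
Q is then a monomial in u, x, z:
δQ/Q = √((δu/u)² + (2·δx/x)² + (½·δz/z)²) = √(0.00542 + 0.0134 + 4.09e-05) = 0.137
Q = 1.66e+05, so δQ = 0.137 × 1.66e+05 = 22900.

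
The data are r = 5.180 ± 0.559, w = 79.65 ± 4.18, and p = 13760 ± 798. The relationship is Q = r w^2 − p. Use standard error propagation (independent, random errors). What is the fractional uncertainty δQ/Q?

Let h = r·w^2 = 32860. δh/h = √((1·δr/r)² + (2·δw/w)²) = √(0.0116 + 0.0110) = 0.151, so δh = 4950.
Q = h − p: δQ = √(δh² + δp²) = √(2.45e+07 + 6.37e+05) = 5010
Q = 19100, so δQ/Q = 5010/19100 = 0.262.

0.262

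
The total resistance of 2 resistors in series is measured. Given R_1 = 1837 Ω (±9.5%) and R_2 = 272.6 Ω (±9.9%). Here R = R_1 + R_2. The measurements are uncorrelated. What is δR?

Absolute uncertainties add in quadrature for a linear combination:
  (δR_1)² = 30500;  (δR_2)² = 728
δR = √(31200) = 177 Ω

177 Ω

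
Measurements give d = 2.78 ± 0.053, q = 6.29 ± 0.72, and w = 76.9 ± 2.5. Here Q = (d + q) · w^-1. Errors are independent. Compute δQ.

0.0101

Let u = d + q = 9.07. δu = √(δd² + δq²) = √(0.00281 + 0.518) = 0.722, so δu/u = 0.0796.
Q is then a monomial in u, w:
δQ/Q = √((δu/u)² + (-1·δw/w)²) = √(0.00634 + 0.00106) = 0.0860
Q = 0.118, so δQ = 0.0860 × 0.118 = 0.0101.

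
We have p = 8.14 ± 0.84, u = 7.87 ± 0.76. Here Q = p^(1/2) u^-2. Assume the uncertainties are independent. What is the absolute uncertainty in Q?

Q is a product of powers, so relative uncertainties combine in quadrature:
  (½·δp/p)² = (0.5×0.103)² = 0.00266;  (-2·δu/u)² = (-2×0.0966)² = 0.0373
δQ/Q = √(0.0400) = 0.200
Q = 0.0461, so δQ = 0.200 × 0.0461 = 0.00921.

0.00921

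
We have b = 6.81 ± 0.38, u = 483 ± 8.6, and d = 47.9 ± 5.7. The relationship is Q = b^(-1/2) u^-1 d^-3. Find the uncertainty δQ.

2.59e-09

Relative error in a monomial: (δQ/Q)² = Σ (nᵢ · δxᵢ/xᵢ)².
  (−½·δb/b)² = (-0.5×0.0558)² = 0.000778;  (-1·δu/u)² = (-1×0.0178)² = 0.000317;  (-3·δd/d)² = (-3×0.119)² = 0.127
δQ/Q = √(0.129) = 0.359
Q = 7.22e-09, so δQ = 0.359 × 7.22e-09 = 2.59e-09.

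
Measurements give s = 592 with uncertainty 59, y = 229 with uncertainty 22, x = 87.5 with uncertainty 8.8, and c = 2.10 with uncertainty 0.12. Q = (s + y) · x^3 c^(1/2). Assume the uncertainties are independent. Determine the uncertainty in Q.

2.49e+08

Let u = s + y = 821. δu = √(δs² + δy²) = √(3480 + 484) = 63.0, so δu/u = 0.0767.
Q is then a monomial in u, x, c:
δQ/Q = √((δu/u)² + (3·δx/x)² + (½·δc/c)²) = √(0.00588 + 0.0910 + 0.000816) = 0.313
Q = 7.97e+08, so δQ = 0.313 × 7.97e+08 = 2.49e+08.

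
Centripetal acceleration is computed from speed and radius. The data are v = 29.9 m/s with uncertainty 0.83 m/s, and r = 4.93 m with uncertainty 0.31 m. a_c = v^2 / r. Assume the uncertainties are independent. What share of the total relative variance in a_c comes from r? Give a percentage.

(δa_c/a_c)² = (2·δv/v)² + (-1·δr/r)²
  v term: (2×0.0278)² = 0.00308
  r term: (-1×0.0629)² = 0.00395
Total = 0.00704. Share from r = 0.00395/0.00704 = 0.562.

56.2%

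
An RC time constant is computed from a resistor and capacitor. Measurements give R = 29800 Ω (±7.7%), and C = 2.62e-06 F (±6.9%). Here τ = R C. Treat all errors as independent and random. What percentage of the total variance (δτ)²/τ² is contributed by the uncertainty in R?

(δτ/τ)² = (1·δR/R)² + (1·δC/C)²
  R term: (1×0.0770)² = 0.00593
  C term: (1×0.0690)² = 0.00476
Total = 0.0107. Share from R = 0.00593/0.0107 = 0.555.

55.5%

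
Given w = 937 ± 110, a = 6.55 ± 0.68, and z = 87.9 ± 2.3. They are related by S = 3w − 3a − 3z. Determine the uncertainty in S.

Each term contributes (cᵢ δxᵢ)² to (δS)²:
  (3·δw)² = 1.09e+05;  (3·δa)² = 4.16;  (3·δz)² = 47.6
δS = √(1.09e+05) = 330

330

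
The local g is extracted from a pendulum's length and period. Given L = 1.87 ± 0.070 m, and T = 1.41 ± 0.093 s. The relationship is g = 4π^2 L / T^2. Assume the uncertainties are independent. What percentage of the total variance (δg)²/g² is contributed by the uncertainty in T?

(δg/g)² = (1·δL/L)² + (-2·δT/T)²
  L term: (1×0.0374)² = 0.00140
  T term: (-2×0.0660)² = 0.0174
Total = 0.0188. Share from T = 0.0174/0.0188 = 0.925.

92.5%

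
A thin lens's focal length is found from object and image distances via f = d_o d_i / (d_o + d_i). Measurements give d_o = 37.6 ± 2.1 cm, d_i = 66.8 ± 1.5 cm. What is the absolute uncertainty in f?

∂f/∂d_o = (d_i/(d_o+d_i))² = 0.409;  ∂f/∂d_i = (d_o/(d_o+d_i))² = 0.130
δf = √((∂f/∂d_o · δd_o)² + (∂f/∂d_i · δd_i)²) = √(0.739 + 0.0379) = 0.881 cm

0.881 cm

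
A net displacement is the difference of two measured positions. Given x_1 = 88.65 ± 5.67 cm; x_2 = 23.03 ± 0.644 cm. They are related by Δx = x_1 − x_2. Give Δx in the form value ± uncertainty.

For a sum/difference, combine absolute errors in quadrature:
  (δx_1)² = 32.1;  (δx_2)² = 0.415
δΔx = √(32.6) = 5.71 cm
Δx = 65.62 cm.

65.62 ± 5.71 cm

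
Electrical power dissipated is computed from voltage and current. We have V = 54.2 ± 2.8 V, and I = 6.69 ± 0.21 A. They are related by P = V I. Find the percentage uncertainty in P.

6.04%

Products/powers → add relative errors in quadrature, weighted by exponent:
  (1·δV/V)² = (1×0.0517)² = 0.00267;  (1·δI/I)² = (1×0.0314)² = 0.000985
δP/P = √(0.00365) = 0.0604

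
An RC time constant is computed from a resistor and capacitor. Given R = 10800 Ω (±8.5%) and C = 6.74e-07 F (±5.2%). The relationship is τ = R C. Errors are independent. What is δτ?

Since τ is a product/quotient, work with relative uncertainties:
  (1·δR/R)² = (1×0.0850)² = 0.00723;  (1·δC/C)² = (1×0.0520)² = 0.00270
δτ/τ = √(0.00993) = 0.0996
τ = 0.00728 s, so δτ = 0.0996 × 0.00728 = 0.000725 s.

0.000725 s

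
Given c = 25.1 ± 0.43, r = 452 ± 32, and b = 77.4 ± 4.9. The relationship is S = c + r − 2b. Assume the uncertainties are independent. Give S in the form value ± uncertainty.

Sums and differences: (δS)² = Σ (cᵢ δxᵢ)².
  (δc)² = 0.185;  (δr)² = 1020;  (2·δb)² = 96.0
δS = √(1120) = 33.5
S = 322.

322 ± 33.5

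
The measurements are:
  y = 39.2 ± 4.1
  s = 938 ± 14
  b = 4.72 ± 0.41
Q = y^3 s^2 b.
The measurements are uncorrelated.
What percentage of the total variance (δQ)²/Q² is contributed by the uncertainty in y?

(δQ/Q)² = (3·δy/y)² + (2·δs/s)² + (1·δb/b)²
  y term: (3×0.105)² = 0.0985
  s term: (2×0.0149)² = 0.000891
  b term: (1×0.0869)² = 0.00755
Total = 0.107. Share from y = 0.0985/0.107 = 0.921.

92.1%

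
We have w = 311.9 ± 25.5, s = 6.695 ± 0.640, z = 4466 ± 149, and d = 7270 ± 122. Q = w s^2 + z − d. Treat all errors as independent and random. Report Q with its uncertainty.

11180 ± 2910

Let p = w·s^2 = 13980. δp/p = √((1·δw/w)² + (2·δs/s)²) = √(0.00668 + 0.0366) = 0.208, so δp = 2910.
Q = p + z − d: δQ = √(δp² + δz² + δd²) = √(8.45e+06 + 22200 + 14900) = 2910
Q = 11180.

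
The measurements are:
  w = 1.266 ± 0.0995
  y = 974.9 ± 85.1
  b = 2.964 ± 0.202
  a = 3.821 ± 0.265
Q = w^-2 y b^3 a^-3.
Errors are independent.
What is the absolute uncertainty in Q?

97.3

For a monomial Q ∝ w^-2, y, b^3, a^-3, fractional errors add in quadrature:
  (-2·δw/w)² = (-2×0.0786)² = 0.0247;  (1·δy/y)² = (1×0.0873)² = 0.00762;  (3·δb/b)² = (3×0.0682)² = 0.0418;  (-3·δa/a)² = (-3×0.0694)² = 0.0433
δQ/Q = √(0.117) = 0.343
Q = 283.9, so δQ = 0.343 × 283.9 = 97.3.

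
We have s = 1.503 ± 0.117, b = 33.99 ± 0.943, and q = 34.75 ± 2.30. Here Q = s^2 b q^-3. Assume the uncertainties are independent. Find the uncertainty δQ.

0.000464

For a monomial Q ∝ s^2, b, q^-3, fractional errors add in quadrature:
  (2·δs/s)² = (2×0.0778)² = 0.0242;  (1·δb/b)² = (1×0.0277)² = 0.000770;  (-3·δq/q)² = (-3×0.0662)² = 0.0394
δQ/Q = √(0.0644) = 0.254
Q = 0.001830, so δQ = 0.254 × 0.001830 = 0.000464.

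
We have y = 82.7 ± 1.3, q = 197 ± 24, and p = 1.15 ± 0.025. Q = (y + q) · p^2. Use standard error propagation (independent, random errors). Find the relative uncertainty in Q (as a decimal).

Let u = y + q = 280. δu = √(δy² + δq²) = √(1.69 + 576) = 24.0, so δu/u = 0.0859.
Q is then a monomial in u, p:
δQ/Q = √((δu/u)² + (2·δp/p)²) = √(0.00738 + 0.00189) = 0.0963

0.0963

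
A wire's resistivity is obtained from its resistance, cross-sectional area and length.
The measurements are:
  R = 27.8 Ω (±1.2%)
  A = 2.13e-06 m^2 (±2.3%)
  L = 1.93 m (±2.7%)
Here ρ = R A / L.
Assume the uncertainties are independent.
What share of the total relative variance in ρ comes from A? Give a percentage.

(δρ/ρ)² = (1·δR/R)² + (1·δA/A)² + (-1·δL/L)²
  R term: (1×0.0120)² = 0.000144
  A term: (1×0.0230)² = 0.000529
  L term: (-1×0.0270)² = 0.000729
Total = 0.00140. Share from A = 0.000529/0.00140 = 0.377.

37.7%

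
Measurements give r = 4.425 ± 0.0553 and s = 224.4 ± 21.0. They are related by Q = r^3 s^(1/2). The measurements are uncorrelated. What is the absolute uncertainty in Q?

77.8

Products/powers → add relative errors in quadrature, weighted by exponent:
  (3·δr/r)² = (3×0.0125)² = 0.00141;  (½·δs/s)² = (0.5×0.0936)² = 0.00219
δQ/Q = √(0.00360) = 0.0600
Q = 1298, so δQ = 0.0600 × 1298 = 77.8.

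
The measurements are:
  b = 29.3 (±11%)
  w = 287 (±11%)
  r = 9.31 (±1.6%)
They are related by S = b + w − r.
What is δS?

31.7

S is a linear combination, so absolute uncertainties add in quadrature:
  (δb)² = 10.4;  (δw)² = 997;  (δr)² = 0.0222
δS = √(1010) = 31.7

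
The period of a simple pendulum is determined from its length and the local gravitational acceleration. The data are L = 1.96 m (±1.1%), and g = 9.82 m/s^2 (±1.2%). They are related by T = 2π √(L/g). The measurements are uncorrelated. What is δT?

0.0228 s

Each factor contributes (exponent × relative error)² to (δT/T)²:
  (½·δL/L)² = (0.5×0.0110)² = 3.03e-05;  (−½·δg/g)² = (-0.5×0.0120)² = 3.6e-05
δT/T = √(6.63e-05) = 0.00814
T = 2.81 s, so δT = 0.00814 × 2.81 = 0.0228 s.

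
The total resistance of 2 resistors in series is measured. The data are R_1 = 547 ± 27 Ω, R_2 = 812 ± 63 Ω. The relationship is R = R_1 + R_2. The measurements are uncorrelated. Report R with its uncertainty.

Each term contributes (cᵢ δxᵢ)² to (δR)²:
  (δR_1)² = 729;  (δR_2)² = 3970
δR = √(4700) = 68.5 Ω
R = 1360 Ω.

1360 ± 68.5 Ω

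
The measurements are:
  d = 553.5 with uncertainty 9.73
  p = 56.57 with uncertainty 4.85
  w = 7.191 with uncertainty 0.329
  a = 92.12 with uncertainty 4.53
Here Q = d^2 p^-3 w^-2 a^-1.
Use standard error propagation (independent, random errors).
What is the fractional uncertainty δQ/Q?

Relative error in a monomial: (δQ/Q)² = Σ (nᵢ · δxᵢ/xᵢ)².
  (2·δd/d)² = (2×0.0176)² = 0.00124;  (-3·δp/p)² = (-3×0.0857)² = 0.0662;  (-2·δw/w)² = (-2×0.0458)² = 0.00837;  (-1·δa/a)² = (-1×0.0492)² = 0.00242
δQ/Q = √(0.0782) = 0.280

0.280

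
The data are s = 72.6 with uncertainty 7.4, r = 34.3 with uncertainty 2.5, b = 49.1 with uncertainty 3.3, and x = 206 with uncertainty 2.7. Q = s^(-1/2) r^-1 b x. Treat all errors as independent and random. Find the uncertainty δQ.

Relative error in a monomial: (δQ/Q)² = Σ (nᵢ · δxᵢ/xᵢ)².
  (−½·δs/s)² = (-0.5×0.102)² = 0.00260;  (-1·δr/r)² = (-1×0.0729)² = 0.00531;  (1·δb/b)² = (1×0.0672)² = 0.00452;  (1·δx/x)² = (1×0.0131)² = 0.000172
δQ/Q = √(0.0126) = 0.112
Q = 34.6, so δQ = 0.112 × 34.6 = 3.88.

3.88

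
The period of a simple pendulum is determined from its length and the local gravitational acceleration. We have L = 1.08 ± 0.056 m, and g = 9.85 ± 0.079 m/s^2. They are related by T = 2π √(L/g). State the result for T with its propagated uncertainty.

T is a product of powers, so relative uncertainties combine in quadrature:
  (½·δL/L)² = (0.5×0.0519)² = 0.000672;  (−½·δg/g)² = (-0.5×0.00802)² = 1.61e-05
δT/T = √(0.000688) = 0.0262
T = 2.08 s, so δT = 0.0262 × 2.08 = 0.0546 s.

2.08 ± 0.0546 s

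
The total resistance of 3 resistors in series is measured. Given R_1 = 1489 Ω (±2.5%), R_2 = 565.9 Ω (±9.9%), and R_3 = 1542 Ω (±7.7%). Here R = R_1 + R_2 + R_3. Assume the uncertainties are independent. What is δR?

136 Ω

R is a linear combination, so absolute uncertainties add in quadrature:
  (δR_1)² = 1390;  (δR_2)² = 3140;  (δR_3)² = 14100
δR = √(18600) = 136 Ω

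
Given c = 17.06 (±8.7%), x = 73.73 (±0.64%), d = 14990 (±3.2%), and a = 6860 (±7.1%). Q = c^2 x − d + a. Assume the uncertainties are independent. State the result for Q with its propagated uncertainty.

Let p = c^2·x = 21460. δp/p = √((2·δc/c)² + (1·δx/x)²) = √(0.0303 + 4.1e-05) = 0.174, so δp = 3740.
Q = p − d + a: δQ = √(δp² + δd² + δa²) = √(1.4e+07 + 2.3e+05 + 2.37e+05) = 3800
Q = 13330.

13330 ± 3800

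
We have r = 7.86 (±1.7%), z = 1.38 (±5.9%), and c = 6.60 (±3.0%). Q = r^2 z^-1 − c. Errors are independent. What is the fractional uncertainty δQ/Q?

Let p = r^2·z^-1 = 44.8. δp/p = √((2·δr/r)² + (-1·δz/z)²) = √(0.00116 + 0.00348) = 0.0681, so δp = 3.05.
Q = p − c: δQ = √(δp² + δc²) = √(9.29 + 0.0392) = 3.05
Q = 38.2, so δQ/Q = 3.05/38.2 = 0.0800.

0.0800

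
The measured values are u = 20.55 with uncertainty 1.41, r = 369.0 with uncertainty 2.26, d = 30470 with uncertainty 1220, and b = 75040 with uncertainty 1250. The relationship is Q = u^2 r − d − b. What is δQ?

21500

Let p = u^2·r = 155800. δp/p = √((2·δu/u)² + (1·δr/r)²) = √(0.0188 + 3.75e-05) = 0.137, so δp = 21400.
Q = p − d − b: δQ = √(δp² + δd² + δb²) = √(4.58e+08 + 1.49e+06 + 1.56e+06) = 21500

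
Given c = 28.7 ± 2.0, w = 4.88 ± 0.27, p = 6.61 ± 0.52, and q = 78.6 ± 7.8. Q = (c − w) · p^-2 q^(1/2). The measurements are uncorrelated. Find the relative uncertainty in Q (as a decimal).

Let u = c − w = 23.8. δu = √(δc² + δw²) = √(4.00 + 0.0729) = 2.02, so δu/u = 0.0847.
Q is then a monomial in u, p, q:
δQ/Q = √((δu/u)² + (-2·δp/p)² + (½·δq/q)²) = √(0.00718 + 0.0248 + 0.00246) = 0.185

0.185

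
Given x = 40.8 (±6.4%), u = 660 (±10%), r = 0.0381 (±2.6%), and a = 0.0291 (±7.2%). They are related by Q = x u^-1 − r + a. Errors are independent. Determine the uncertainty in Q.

Let p = x·u^-1 = 0.0618. δp/p = √((1·δx/x)² + (-1·δu/u)²) = √(0.00410 + 0.0100) = 0.119, so δp = 0.00734.
Q = p − r + a: δQ = √(δp² + δr² + δa²) = √(5.39e-05 + 9.81e-07 + 4.39e-06) = 0.00770

0.00770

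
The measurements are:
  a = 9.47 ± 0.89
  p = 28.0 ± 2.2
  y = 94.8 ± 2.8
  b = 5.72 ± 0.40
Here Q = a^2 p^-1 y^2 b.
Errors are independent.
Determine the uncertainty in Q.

Relative error in a monomial: (δQ/Q)² = Σ (nᵢ · δxᵢ/xᵢ)².
  (2·δa/a)² = (2×0.0940)² = 0.0353;  (-1·δp/p)² = (-1×0.0786)² = 0.00617;  (2·δy/y)² = (2×0.0295)² = 0.00349;  (1·δb/b)² = (1×0.0699)² = 0.00489
δQ/Q = √(0.0499) = 0.223
Q = 1.65e+05, so δQ = 0.223 × 1.65e+05 = 36800.

36800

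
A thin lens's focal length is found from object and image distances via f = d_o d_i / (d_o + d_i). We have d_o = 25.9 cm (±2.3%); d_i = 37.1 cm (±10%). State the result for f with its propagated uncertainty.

15.3 ± 0.660 cm

∂f/∂d_o = (d_i/(d_o+d_i))² = 0.347;  ∂f/∂d_i = (d_o/(d_o+d_i))² = 0.169
δf = √((∂f/∂d_o · δd_o)² + (∂f/∂d_i · δd_i)²) = √(0.0427 + 0.393) = 0.660 cm
f = 15.3 cm.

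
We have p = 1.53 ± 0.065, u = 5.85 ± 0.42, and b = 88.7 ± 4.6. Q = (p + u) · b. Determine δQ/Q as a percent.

7.75%

Let w = p + u = 7.38. δw = √(δp² + δu²) = √(0.00423 + 0.176) = 0.425, so δw/w = 0.0576.
Q is then a monomial in w, b:
δQ/Q = √((δw/w)² + (1·δb/b)²) = √(0.00332 + 0.00269) = 0.0775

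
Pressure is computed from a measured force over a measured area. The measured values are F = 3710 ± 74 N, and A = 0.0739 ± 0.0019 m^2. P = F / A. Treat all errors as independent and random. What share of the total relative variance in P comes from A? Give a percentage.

62.4%

(δP/P)² = (1·δF/F)² + (-1·δA/A)²
  F term: (1×0.0199)² = 0.000398
  A term: (-1×0.0257)² = 0.000661
Total = 0.00106. Share from A = 0.000661/0.00106 = 0.624.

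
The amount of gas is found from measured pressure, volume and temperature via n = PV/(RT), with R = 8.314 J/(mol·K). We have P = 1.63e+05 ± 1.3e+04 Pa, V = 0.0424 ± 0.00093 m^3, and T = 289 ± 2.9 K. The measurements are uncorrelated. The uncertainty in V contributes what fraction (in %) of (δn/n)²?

6.93%

(δn/n)² = (1·δP/P)² + (1·δV/V)² + (-1·δT/T)²
  P term: (1×0.0798)² = 0.00636
  V term: (1×0.0219)² = 0.000481
  T term: (-1×0.0100)² = 0.000101
Total = 0.00694. Share from V = 0.000481/0.00694 = 0.0693.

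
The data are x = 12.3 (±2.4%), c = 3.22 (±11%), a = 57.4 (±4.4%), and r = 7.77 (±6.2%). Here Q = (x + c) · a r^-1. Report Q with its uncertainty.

Let u = x + c = 15.5. δu = √(δx² + δc²) = √(0.0871 + 0.125) = 0.461, so δu/u = 0.0297.
Q is then a monomial in u, a, r:
δQ/Q = √((δu/u)² + (1·δa/a)² + (-1·δr/r)²) = √(0.000883 + 0.00194 + 0.00384) = 0.0816
Q = 115, so δQ = 0.0816 × 115 = 9.36.

115 ± 9.36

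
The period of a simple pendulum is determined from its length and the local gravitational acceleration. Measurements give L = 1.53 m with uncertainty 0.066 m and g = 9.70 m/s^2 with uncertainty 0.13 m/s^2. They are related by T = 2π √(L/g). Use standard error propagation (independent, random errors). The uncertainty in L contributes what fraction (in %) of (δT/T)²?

(δT/T)² = (½·δL/L)² + (−½·δg/g)²
  L term: (0.5×0.0431)² = 0.000465
  g term: (-0.5×0.0134)² = 4.49e-05
Total = 0.000510. Share from L = 0.000465/0.000510 = 0.912.

91.2%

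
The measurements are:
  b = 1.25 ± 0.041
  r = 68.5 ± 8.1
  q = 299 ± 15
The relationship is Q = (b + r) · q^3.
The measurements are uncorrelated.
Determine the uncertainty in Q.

Let u = b + r = 69.8. δu = √(δb² + δr²) = √(0.00168 + 65.6) = 8.10, so δu/u = 0.116.
Q is then a monomial in u, q:
δQ/Q = √((δu/u)² + (3·δq/q)²) = √(0.0135 + 0.0227) = 0.190
Q = 1.86e+09, so δQ = 0.190 × 1.86e+09 = 3.54e+08.

3.54e+08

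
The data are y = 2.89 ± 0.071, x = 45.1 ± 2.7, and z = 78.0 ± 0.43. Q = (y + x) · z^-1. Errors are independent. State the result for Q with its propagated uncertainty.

0.615 ± 0.0348

Let u = y + x = 48.0. δu = √(δy² + δx²) = √(0.00504 + 7.29) = 2.70, so δu/u = 0.0563.
Q is then a monomial in u, z:
δQ/Q = √((δu/u)² + (-1·δz/z)²) = √(0.00317 + 3.04e-05) = 0.0566
Q = 0.615, so δQ = 0.0566 × 0.615 = 0.0348.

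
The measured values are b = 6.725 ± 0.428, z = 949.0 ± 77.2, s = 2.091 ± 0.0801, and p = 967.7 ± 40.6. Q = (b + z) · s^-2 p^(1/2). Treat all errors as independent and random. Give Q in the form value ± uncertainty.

Let u = b + z = 955.7. δu = √(δb² + δz²) = √(0.183 + 5960) = 77.2, so δu/u = 0.0808.
Q is then a monomial in u, s, p:
δQ/Q = √((δu/u)² + (-2·δs/s)² + (½·δp/p)²) = √(0.00653 + 0.00587 + 0.000440) = 0.113
Q = 6800, so δQ = 0.113 × 6800 = 770.

6800 ± 770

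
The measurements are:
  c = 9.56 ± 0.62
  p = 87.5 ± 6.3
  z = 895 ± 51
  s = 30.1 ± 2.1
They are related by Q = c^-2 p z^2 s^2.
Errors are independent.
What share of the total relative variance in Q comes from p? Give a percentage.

(δQ/Q)² = (-2·δc/c)² + (1·δp/p)² + (2·δz/z)² + (2·δs/s)²
  c term: (-2×0.0649)² = 0.0168
  p term: (1×0.0720)² = 0.00518
  z term: (2×0.0570)² = 0.0130
  s term: (2×0.0698)² = 0.0195
Total = 0.0545. Share from p = 0.00518/0.0545 = 0.0952.

9.52%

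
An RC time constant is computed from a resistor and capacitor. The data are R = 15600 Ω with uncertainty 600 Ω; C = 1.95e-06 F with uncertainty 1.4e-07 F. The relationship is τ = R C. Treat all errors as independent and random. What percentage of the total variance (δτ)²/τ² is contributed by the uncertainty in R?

(δτ/τ)² = (1·δR/R)² + (1·δC/C)²
  R term: (1×0.0385)² = 0.00148
  C term: (1×0.0718)² = 0.00515
Total = 0.00663. Share from R = 0.00148/0.00663 = 0.223.

22.3%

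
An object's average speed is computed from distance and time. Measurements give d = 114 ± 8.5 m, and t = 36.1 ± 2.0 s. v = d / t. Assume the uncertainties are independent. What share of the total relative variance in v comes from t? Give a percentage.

(δv/v)² = (1·δd/d)² + (-1·δt/t)²
  d term: (1×0.0746)² = 0.00556
  t term: (-1×0.0554)² = 0.00307
Total = 0.00863. Share from t = 0.00307/0.00863 = 0.356.

35.6%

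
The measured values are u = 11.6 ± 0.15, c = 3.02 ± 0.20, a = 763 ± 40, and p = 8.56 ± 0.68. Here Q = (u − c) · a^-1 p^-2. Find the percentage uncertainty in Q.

17.0%

Let w = u − c = 8.58. δw = √(δu² + δc²) = √(0.0225 + 0.0400) = 0.250, so δw/w = 0.0291.
Q is then a monomial in w, a, p:
δQ/Q = √((δw/w)² + (-1·δa/a)² + (-2·δp/p)²) = √(0.000849 + 0.00275 + 0.0252) = 0.170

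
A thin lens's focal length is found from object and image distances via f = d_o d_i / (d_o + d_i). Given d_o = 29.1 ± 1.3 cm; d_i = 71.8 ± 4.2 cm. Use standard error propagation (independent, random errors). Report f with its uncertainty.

20.7 ± 0.745 cm

∂f/∂d_o = (d_i/(d_o+d_i))² = 0.506;  ∂f/∂d_i = (d_o/(d_o+d_i))² = 0.0832
δf = √((∂f/∂d_o · δd_o)² + (∂f/∂d_i · δd_i)²) = √(0.433 + 0.122) = 0.745 cm
f = 20.7 cm.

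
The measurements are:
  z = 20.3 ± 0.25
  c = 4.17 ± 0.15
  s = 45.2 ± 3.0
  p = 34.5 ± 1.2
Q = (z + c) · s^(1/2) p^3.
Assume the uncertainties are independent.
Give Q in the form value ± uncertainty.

(6.76 ± 0.744) × 10^6

Let u = z + c = 24.5. δu = √(δz² + δc²) = √(0.0625 + 0.0225) = 0.292, so δu/u = 0.0119.
Q is then a monomial in u, s, p:
δQ/Q = √((δu/u)² + (½·δs/s)² + (3·δp/p)²) = √(0.000142 + 0.00110 + 0.0109) = 0.110
Q = 6.76e+06, so δQ = 0.110 × 6.76e+06 = 7.44e+05.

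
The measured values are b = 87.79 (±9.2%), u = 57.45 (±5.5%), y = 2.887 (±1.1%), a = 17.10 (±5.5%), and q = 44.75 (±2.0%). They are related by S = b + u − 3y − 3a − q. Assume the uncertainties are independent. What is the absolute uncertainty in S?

S is a linear combination, so absolute uncertainties add in quadrature:
  (δb)² = 65.2;  (δu)² = 9.98;  (3·δy)² = 0.00908;  (3·δa)² = 7.96;  (δq)² = 0.801
δS = √(84.0) = 9.16

9.16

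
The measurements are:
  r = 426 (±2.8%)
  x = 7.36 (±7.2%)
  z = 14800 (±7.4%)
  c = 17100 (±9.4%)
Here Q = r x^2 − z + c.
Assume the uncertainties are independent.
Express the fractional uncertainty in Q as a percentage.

15.4%

Let p = r·x^2 = 23100. δp/p = √((1·δr/r)² + (2·δx/x)²) = √(0.000784 + 0.0207) = 0.147, so δp = 3390.
Q = p − z + c: δQ = √(δp² + δz² + δc²) = √(1.15e+07 + 1.2e+06 + 2.58e+06) = 3900
Q = 25400, so δQ/Q = 3900/25400 = 0.154.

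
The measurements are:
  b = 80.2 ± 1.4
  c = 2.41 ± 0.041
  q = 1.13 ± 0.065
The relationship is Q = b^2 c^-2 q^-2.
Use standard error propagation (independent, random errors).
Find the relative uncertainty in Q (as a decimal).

0.125

Since Q is a product/quotient, work with relative uncertainties:
  (2·δb/b)² = (2×0.0175)² = 0.00122;  (-2·δc/c)² = (-2×0.0170)² = 0.00116;  (-2·δq/q)² = (-2×0.0575)² = 0.0132
δQ/Q = √(0.0156) = 0.125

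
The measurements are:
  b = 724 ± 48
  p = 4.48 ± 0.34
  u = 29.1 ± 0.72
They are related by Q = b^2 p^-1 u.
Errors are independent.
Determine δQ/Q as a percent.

Products/powers → add relative errors in quadrature, weighted by exponent:
  (2·δb/b)² = (2×0.0663)² = 0.0176;  (-1·δp/p)² = (-1×0.0759)² = 0.00576;  (1·δu/u)² = (1×0.0247)² = 0.000612
δQ/Q = √(0.0240) = 0.155

15.5%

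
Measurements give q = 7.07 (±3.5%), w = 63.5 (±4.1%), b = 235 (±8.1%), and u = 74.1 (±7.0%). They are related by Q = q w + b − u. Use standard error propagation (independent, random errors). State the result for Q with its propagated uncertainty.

Let p = q·w = 449. δp/p = √((1·δq/q)² + (1·δw/w)²) = √(0.00123 + 0.00168) = 0.0539, so δp = 24.2.
Q = p + b − u: δQ = √(δp² + δb² + δu²) = √(586 + 362 + 26.9) = 31.2
Q = 610.

610 ± 31.2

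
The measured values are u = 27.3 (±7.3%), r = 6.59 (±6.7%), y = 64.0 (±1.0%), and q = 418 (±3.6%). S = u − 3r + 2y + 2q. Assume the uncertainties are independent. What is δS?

S is a linear combination, so absolute uncertainties add in quadrature:
  (δu)² = 3.97;  (3·δr)² = 1.75;  (2·δy)² = 1.64;  (2·δq)² = 906
δS = √(913) = 30.2

30.2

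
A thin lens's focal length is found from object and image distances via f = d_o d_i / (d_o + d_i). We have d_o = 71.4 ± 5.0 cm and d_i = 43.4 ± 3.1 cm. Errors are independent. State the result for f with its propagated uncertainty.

27.0 ± 1.40 cm

∂f/∂d_o = (d_i/(d_o+d_i))² = 0.143;  ∂f/∂d_i = (d_o/(d_o+d_i))² = 0.387
δf = √((∂f/∂d_o · δd_o)² + (∂f/∂d_i · δd_i)²) = √(0.511 + 1.44) = 1.40 cm
f = 27.0 cm.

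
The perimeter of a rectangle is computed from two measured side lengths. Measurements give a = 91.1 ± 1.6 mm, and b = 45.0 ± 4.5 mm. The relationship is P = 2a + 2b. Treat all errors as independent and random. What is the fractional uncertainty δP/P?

Each term contributes (cᵢ δxᵢ)² to (δP)²:
  (2·δa)² = 10.2;  (2·δb)² = 81.0
δP = √(91.2) = 9.55 mm
P = 272 mm, so δP/P = 9.55/272 = 0.0351.

0.0351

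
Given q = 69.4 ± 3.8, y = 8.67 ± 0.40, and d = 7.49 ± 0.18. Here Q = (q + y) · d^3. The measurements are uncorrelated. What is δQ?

Let u = q + y = 78.1. δu = √(δq² + δy²) = √(14.4 + 0.160) = 3.82, so δu/u = 0.0489.
Q is then a monomial in u, d:
δQ/Q = √((δu/u)² + (3·δd/d)²) = √(0.00240 + 0.00520) = 0.0871
Q = 32800, so δQ = 0.0871 × 32800 = 2860.

2860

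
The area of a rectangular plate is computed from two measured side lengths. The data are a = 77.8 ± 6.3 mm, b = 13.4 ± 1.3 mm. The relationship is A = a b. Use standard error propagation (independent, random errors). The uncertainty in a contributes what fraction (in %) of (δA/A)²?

41.1%

(δA/A)² = (1·δa/a)² + (1·δb/b)²
  a term: (1×0.0810)² = 0.00656
  b term: (1×0.0970)² = 0.00941
Total = 0.0160. Share from a = 0.00656/0.0160 = 0.411.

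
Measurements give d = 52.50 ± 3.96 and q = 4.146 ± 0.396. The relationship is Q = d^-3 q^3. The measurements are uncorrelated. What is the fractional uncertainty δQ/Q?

Products/powers → add relative errors in quadrature, weighted by exponent:
  (-3·δd/d)² = (-3×0.0754)² = 0.0512;  (3·δq/q)² = (3×0.0955)² = 0.0821
δQ/Q = √(0.133) = 0.365

0.365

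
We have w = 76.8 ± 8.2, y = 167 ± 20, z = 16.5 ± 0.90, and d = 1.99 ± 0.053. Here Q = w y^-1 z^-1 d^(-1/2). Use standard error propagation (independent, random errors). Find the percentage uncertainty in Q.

17.0%

Since Q is a product/quotient, work with relative uncertainties:
  (1·δw/w)² = (1×0.107)² = 0.0114;  (-1·δy/y)² = (-1×0.120)² = 0.0143;  (-1·δz/z)² = (-1×0.0545)² = 0.00298;  (−½·δd/d)² = (-0.5×0.0266)² = 0.000177
δQ/Q = √(0.0289) = 0.170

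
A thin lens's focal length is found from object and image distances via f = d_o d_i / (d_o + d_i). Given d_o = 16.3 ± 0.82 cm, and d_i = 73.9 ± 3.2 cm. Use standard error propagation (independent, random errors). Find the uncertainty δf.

0.560 cm

∂f/∂d_o = (d_i/(d_o+d_i))² = 0.671;  ∂f/∂d_i = (d_o/(d_o+d_i))² = 0.0327
δf = √((∂f/∂d_o · δd_o)² + (∂f/∂d_i · δd_i)²) = √(0.303 + 0.0109) = 0.560 cm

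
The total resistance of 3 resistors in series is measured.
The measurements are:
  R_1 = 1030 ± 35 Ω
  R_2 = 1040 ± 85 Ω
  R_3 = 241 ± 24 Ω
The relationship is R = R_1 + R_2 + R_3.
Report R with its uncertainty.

For a sum/difference, combine absolute errors in quadrature:
  (δR_1)² = 1220;  (δR_2)² = 7220;  (δR_3)² = 576
δR = √(9030) = 95.0 Ω
R = 2310 Ω.

2310 ± 95.0 Ω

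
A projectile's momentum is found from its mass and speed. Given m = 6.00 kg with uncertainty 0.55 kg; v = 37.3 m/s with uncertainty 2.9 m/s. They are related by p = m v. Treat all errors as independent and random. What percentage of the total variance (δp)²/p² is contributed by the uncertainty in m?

58.2%

(δp/p)² = (1·δm/m)² + (1·δv/v)²
  m term: (1×0.0917)² = 0.00840
  v term: (1×0.0777)² = 0.00604
Total = 0.0144. Share from m = 0.00840/0.0144 = 0.582.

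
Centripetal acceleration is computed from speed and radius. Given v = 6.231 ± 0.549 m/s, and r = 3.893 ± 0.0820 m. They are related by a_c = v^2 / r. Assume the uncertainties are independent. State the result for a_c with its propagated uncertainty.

Each factor contributes (exponent × relative error)² to (δa_c/a_c)²:
  (2·δv/v)² = (2×0.0881)² = 0.0311;  (-1·δr/r)² = (-1×0.0211)² = 0.000444
δa_c/a_c = √(0.0315) = 0.177
a_c = 9.973 m/s^2, so δa_c = 0.177 × 9.973 = 1.77 m/s^2.

9.973 ± 1.77 m/s^2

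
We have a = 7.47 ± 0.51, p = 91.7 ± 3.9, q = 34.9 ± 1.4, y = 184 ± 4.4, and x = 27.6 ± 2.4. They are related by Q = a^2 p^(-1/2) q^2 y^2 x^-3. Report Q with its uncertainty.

Since Q is a product/quotient, work with relative uncertainties:
  (2·δa/a)² = (2×0.0683)² = 0.0186;  (−½·δp/p)² = (-0.5×0.0425)² = 0.000452;  (2·δq/q)² = (2×0.0401)² = 0.00644;  (2·δy/y)² = (2×0.0239)² = 0.00229;  (-3·δx/x)² = (-3×0.0870)² = 0.0681
δQ/Q = √(0.0959) = 0.310
Q = 11400, so δQ = 0.310 × 11400 = 3540.

11400 ± 3540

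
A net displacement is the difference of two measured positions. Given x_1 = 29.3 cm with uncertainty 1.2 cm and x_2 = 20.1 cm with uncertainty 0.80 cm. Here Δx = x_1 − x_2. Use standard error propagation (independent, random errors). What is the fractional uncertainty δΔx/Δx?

0.157

Δx is a linear combination, so absolute uncertainties add in quadrature:
  (δx_1)² = 1.44;  (δx_2)² = 0.640
δΔx = √(2.08) = 1.44 cm
Δx = 9.20 cm, so δΔx/Δx = 1.44/9.20 = 0.157.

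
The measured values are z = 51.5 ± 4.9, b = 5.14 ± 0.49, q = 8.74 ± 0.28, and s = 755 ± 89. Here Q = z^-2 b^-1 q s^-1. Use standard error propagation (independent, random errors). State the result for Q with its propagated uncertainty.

Since Q is a product/quotient, work with relative uncertainties:
  (-2·δz/z)² = (-2×0.0951)² = 0.0362;  (-1·δb/b)² = (-1×0.0953)² = 0.00909;  (1·δq/q)² = (1×0.0320)² = 0.00103;  (-1·δs/s)² = (-1×0.118)² = 0.0139
δQ/Q = √(0.0602) = 0.245
Q = 8.49e-07, so δQ = 0.245 × 8.49e-07 = 2.08e-07.

(8.49 ± 2.08) × 10^-7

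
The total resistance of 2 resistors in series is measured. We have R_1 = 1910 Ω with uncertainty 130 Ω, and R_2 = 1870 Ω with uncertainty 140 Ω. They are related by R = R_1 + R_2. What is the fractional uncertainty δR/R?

Absolute uncertainties add in quadrature for a linear combination:
  (δR_1)² = 16900;  (δR_2)² = 19600
δR = √(36500) = 191 Ω
R = 3780 Ω, so δR/R = 191/3780 = 0.0505.

0.0505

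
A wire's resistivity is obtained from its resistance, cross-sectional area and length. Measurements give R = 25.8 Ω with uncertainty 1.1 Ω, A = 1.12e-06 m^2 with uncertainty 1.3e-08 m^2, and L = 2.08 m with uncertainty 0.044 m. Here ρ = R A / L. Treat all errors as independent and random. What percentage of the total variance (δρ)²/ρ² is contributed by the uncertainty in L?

(δρ/ρ)² = (1·δR/R)² + (1·δA/A)² + (-1·δL/L)²
  R term: (1×0.0426)² = 0.00182
  A term: (1×0.0116)² = 0.000135
  L term: (-1×0.0212)² = 0.000447
Total = 0.00240. Share from L = 0.000447/0.00240 = 0.186.

18.6%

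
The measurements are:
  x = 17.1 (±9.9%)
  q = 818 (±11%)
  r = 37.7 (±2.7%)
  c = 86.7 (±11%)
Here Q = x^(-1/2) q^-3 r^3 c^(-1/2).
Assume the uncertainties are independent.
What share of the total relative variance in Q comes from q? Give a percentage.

90.0%

(δQ/Q)² = (−½·δx/x)² + (-3·δq/q)² + (3·δr/r)² + (−½·δc/c)²
  x term: (-0.5×0.0990)² = 0.00245
  q term: (-3×0.110)² = 0.109
  r term: (3×0.0270)² = 0.00656
  c term: (-0.5×0.110)² = 0.00302
Total = 0.121. Share from q = 0.109/0.121 = 0.900.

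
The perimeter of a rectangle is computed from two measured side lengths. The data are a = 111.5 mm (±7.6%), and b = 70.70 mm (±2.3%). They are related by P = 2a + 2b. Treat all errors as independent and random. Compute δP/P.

0.0474

Absolute uncertainties add in quadrature for a linear combination:
  (2·δa)² = 287;  (2·δb)² = 10.6
δP = √(298) = 17.3 mm
P = 364.4 mm, so δP/P = 17.3/364.4 = 0.0474.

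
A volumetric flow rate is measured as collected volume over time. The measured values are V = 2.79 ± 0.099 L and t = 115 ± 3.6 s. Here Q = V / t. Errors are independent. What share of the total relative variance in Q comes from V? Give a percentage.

(δQ/Q)² = (1·δV/V)² + (-1·δt/t)²
  V term: (1×0.0355)² = 0.00126
  t term: (-1×0.0313)² = 0.000980
Total = 0.00224. Share from V = 0.00126/0.00224 = 0.562.

56.2%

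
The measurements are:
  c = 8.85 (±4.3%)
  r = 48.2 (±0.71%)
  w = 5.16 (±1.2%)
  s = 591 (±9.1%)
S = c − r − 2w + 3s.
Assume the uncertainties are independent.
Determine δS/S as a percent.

9.36%

Absolute uncertainties add in quadrature for a linear combination:
  (δc)² = 0.145;  (δr)² = 0.117;  (2·δw)² = 0.0153;  (3·δs)² = 26000
δS = √(26000) = 161
S = 1720, so δS/S = 161/1720 = 0.0936.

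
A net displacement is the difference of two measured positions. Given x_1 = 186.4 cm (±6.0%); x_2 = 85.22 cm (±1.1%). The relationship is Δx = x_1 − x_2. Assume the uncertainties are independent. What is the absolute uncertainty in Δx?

Δx is a linear combination, so absolute uncertainties add in quadrature:
  (δx_1)² = 125;  (δx_2)² = 0.879
δΔx = √(126) = 11.2 cm

11.2 cm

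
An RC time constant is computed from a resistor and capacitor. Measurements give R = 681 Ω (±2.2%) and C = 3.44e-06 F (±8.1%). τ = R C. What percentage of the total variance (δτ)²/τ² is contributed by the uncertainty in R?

6.87%

(δτ/τ)² = (1·δR/R)² + (1·δC/C)²
  R term: (1×0.0220)² = 0.000484
  C term: (1×0.0810)² = 0.00656
Total = 0.00705. Share from R = 0.000484/0.00705 = 0.0687.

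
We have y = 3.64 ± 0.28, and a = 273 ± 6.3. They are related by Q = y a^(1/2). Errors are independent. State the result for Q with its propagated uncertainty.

60.1 ± 4.68

Products/powers → add relative errors in quadrature, weighted by exponent:
  (1·δy/y)² = (1×0.0769)² = 0.00592;  (½·δa/a)² = (0.5×0.0231)² = 0.000133
δQ/Q = √(0.00605) = 0.0778
Q = 60.1, so δQ = 0.0778 × 60.1 = 4.68.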